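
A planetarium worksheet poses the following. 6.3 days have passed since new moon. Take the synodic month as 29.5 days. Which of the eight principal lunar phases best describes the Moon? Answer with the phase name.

θ ≈ 360° × 6.3/29.5 = 77°, which falls in the first quarter sector.

first quarter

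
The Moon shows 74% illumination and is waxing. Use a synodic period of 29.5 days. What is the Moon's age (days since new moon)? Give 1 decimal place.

cos θ = 1 − 2f = -0.480, giving a principal value of 118.7°.
Before full moon the principal value applies: θ = 118.7°.
At 360°/29.5 d per day, 118.7° corresponds to 9.73 days.

9.7 days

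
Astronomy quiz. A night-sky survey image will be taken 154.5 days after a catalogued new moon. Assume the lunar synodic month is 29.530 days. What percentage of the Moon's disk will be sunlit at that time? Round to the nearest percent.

154.5/29.530 = 5.232 lunations, so 5 complete cycles and 6.85 d into the next.
The Moon has covered 6.85/29.530 of its cycle, so θ ≈ 360° × 6.85/29.530 = 83.5°.
cos 83.5° = 0.113, so f = (1 − 0.113)/2 = 0.443, so 44%.

44%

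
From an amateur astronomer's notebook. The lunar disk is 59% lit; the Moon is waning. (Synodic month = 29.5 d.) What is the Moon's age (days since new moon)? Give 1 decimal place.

Invert f = (1 − cos θ)/2 to get cos θ = 1 − 2(0.59) = -0.180, hence θ₀ = arccos -0.180 = 100.4°.
Since the Moon is past full (waning), take the reflex angle: θ = 360° − 100.4° = 259.6°.
Age = 29.5 × 259.6°/360° ≈ 21.28 days.

21.3 days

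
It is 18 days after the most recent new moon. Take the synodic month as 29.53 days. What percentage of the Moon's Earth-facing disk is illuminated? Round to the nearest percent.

Phase angle: θ = 360°·(18 d)/(29.53 d) = 219.4°.
cos 219.4° = (-0.772), so f = (1 − (-0.772))/2 = 0.886, so 89%.

89%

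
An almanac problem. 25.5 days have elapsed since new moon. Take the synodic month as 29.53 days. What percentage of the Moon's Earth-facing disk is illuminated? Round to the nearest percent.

Elongation θ = 360° × 25.5/29.53 ≈ 310.9°.
With cos θ = 0.654, the lit fraction is (1 − 0.654)/2 ≈ 0.173, so 17%.

17%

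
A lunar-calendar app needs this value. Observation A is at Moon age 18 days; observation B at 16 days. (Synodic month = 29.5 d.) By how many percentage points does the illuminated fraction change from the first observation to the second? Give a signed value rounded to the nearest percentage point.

+10 percentage points

First observation: θ = 360°·18/29.5 = 219.7°, so f = 0.885.
Second observation: θ = 195.3°, f = 0.982.
Δf = 0.982 − 0.885 = +0.097, i.e. +10 pp.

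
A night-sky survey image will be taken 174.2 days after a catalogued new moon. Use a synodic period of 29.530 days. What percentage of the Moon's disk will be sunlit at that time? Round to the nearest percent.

Reduce mod P: 174.2 − 5×29.530 = 26.55 d into the current lunation.
The Moon has covered 26.55/29.530 of its cycle, so θ ≈ 360° × 26.55/29.530 = 323.7°.
cos 323.7° = 0.806, so f = (1 − 0.806)/2 = 0.097, so 10%.

10%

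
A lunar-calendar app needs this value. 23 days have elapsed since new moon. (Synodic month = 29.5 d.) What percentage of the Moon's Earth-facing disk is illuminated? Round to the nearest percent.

The Moon has covered 23/29.5 of its cycle, so θ ≈ 360° × 23/29.5 = 280.7°.
cos 280.7° = 0.185, so f = (1 − 0.185)/2 = 0.407, so 41%.

41%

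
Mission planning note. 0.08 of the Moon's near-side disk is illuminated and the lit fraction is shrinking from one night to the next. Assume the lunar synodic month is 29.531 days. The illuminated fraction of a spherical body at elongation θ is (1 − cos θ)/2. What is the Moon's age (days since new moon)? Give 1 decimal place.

26.8 days

cos θ = 1 − 2f = 0.840, giving a principal value of 32.9°.
A waning Moon lies in 180°–360°, so θ = 360° − 32.9° = 327.1°.
Age = 29.531 × 327.1°/360° ≈ 26.84 days.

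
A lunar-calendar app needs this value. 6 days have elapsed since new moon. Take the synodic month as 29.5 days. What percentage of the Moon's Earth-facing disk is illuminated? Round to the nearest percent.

36%

The Moon has covered 6/29.5 of its cycle, so θ ≈ 360° × 6/29.5 = 73.2°.
Illuminated fraction = (1 − cos 73.2°)/2 = (1 − 0.289)/2 ≈ 0.356, so 36%.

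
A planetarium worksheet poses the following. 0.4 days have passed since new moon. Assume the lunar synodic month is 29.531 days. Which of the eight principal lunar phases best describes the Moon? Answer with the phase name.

At 0.4/29.531 of the cycle, θ ≈ 5° — the new moon range.

new moon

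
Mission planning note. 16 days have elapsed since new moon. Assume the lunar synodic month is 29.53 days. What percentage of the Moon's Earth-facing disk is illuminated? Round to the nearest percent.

98%

Phase angle: θ = 360°·(16 d)/(29.53 d) = 195.1°.
With cos θ = (-0.966), the lit fraction is (1 − (-0.966))/2 ≈ 0.983, so 98%.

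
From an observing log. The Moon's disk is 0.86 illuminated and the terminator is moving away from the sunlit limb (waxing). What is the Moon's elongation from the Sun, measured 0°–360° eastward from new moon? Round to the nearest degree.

136°

From f = (1 − cos θ)/2: cos θ = 1 − 2×0.86 = -0.720; arccos → 136.1°.
Before full moon the principal value applies: θ = 136.1°.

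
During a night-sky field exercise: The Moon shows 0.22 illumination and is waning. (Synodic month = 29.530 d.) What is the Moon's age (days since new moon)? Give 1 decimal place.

24.9 days

Invert f = (1 − cos θ)/2 to get cos θ = 1 − 2(0.22) = 0.560, hence θ₀ = arccos 0.560 = 55.9°.
Waning ⇒ past full, so θ = 360° − 55.9° = 304.1°.
Age = 29.530 × 304.1°/360° ≈ 24.94 days.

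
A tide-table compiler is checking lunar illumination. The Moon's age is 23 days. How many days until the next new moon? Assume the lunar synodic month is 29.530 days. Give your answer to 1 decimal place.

One full lunation from the last new moon is 29.530 d; remaining = 29.530 − 23 = 6.530 d.

6.5 days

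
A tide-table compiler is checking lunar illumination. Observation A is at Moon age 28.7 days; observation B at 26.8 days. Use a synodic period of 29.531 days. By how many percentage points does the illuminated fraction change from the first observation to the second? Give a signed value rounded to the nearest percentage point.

First observation: θ = 360°·28.7/29.531 = 349.9°, so f = 0.008.
Second observation: θ = 326.7°, f = 0.082.
Δf = 0.082 − 0.008 = +0.074, i.e. +7 pp.

+7 percentage points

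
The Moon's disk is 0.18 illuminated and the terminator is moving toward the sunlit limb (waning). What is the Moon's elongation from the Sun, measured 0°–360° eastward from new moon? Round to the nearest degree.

From f = (1 − cos θ)/2: cos θ = 1 − 2×0.18 = 0.640; arccos → 50.2°.
A waning Moon lies in 180°–360°, so θ = 360° − 50.2° = 309.8°.

310°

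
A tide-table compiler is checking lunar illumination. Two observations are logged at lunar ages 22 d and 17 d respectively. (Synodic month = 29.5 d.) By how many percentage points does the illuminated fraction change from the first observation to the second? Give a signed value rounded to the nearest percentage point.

+43 percentage points

First observation: θ = 360°·22/29.5 = 268.5°, so f = 0.513.
Second observation: θ = 207.5°, f = 0.944.
Δf = 0.944 − 0.513 = +0.430, i.e. +43 pp.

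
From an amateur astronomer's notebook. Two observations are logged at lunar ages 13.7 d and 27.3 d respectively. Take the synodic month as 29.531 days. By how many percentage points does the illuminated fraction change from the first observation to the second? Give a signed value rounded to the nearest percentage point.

First observation: θ = 360°·13.7/29.531 = 167.0°, so f = 0.987.
Second observation: θ = 332.8°, f = 0.055.
Δf = 0.055 − 0.987 = -0.932, i.e. -93 pp.

-93 pp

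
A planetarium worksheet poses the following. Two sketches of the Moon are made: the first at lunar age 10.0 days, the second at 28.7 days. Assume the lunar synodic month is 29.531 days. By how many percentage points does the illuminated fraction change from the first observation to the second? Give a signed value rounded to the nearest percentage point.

-76 percentage points

First observation: θ = 360°·10.0/29.531 = 121.9°, so f = 0.764.
Second observation: θ = 349.9°, f = 0.008.
Δf = 0.008 − 0.764 = -0.756, i.e. -76 pp.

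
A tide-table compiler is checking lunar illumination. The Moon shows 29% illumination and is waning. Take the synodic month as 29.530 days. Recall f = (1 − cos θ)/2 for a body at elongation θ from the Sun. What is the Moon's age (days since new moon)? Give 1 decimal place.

cos θ = 1 − 2f = 0.420, giving a principal value of 65.2°.
Waning ⇒ past full, so θ = 360° − 65.2° = 294.8°.
Age = 29.530 × 294.8°/360° ≈ 24.18 days.

24.2 days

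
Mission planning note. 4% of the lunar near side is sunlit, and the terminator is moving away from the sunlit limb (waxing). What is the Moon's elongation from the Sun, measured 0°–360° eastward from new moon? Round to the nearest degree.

23°

cos θ = 1 − 2f = 0.920, giving a principal value of 23.1°.
The Moon is waxing (0°–180°), so θ = 23.1° directly.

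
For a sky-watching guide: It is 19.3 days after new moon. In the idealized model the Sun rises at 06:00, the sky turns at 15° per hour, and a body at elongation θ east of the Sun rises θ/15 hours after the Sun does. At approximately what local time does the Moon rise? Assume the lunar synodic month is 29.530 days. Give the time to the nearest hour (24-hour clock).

22:00

The Moon has covered 19.3/29.530 of its cycle, so θ ≈ 360° × 19.3/29.530 = 235.3°.
The Moon trails the Sun by θ/15 = 235.3/15 ≈ 15.69 hours.
06:00 + 15.69 h ≈ 21:41 → 22:00 to the nearest hour.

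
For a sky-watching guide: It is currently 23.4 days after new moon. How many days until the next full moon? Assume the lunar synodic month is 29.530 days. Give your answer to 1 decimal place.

Full moon is 0.5 of the way through the cycle: age 0.5 × 29.530 = 14.765 d.
This lunation's full moon (14.765 d) has passed, so add one period: 44.295 − 23.4 = 20.895 days.

20.9 days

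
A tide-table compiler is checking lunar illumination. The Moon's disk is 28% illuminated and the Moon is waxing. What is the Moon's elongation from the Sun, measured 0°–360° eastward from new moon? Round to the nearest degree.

cos θ = 1 − 2f = 0.440, giving a principal value of 63.9°.
The Moon is waxing (0°–180°), so θ = 63.9° directly.

64°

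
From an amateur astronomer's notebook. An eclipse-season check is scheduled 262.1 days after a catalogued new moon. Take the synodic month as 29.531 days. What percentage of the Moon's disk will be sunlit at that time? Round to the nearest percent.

262.1/29.531 = 8.875 lunations, so 8 complete cycles and 25.85 d into the next.
The Moon has covered 25.85/29.531 of its cycle, so θ ≈ 360° × 25.85/29.531 = 315.2°.
cos 315.2° = 0.709, so f = (1 − 0.709)/2 = 0.146, so 15%.

15%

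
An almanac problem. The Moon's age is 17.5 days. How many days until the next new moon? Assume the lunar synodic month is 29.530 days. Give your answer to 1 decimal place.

One full lunation from the last new moon is 29.530 d; remaining = 29.530 − 17.5 = 12.030 d.

12.0 days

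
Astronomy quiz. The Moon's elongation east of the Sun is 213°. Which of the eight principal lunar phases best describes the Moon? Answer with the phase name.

The waning gibbous sector spans roughly 202°–248°; 213° falls inside it.

waning gibbous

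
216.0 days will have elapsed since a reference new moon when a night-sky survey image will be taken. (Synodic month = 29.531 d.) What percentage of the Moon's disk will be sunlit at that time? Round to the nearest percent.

Reduce mod P: 216.0 − 7×29.531 = 9.28 d into the current lunation.
Phase angle: θ = 360°·(9.28 d)/(29.531 d) = 113.2°.
cos 113.2° = (-0.393), so f = (1 − (-0.393))/2 = 0.697, so 70%.

70%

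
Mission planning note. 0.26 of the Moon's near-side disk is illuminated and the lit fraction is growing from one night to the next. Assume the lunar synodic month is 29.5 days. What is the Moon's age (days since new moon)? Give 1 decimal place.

cos θ = 1 − 2f = 0.480, giving a principal value of 61.3°.
The Moon is waxing (0°–180°), so θ = 61.3° directly.
At 360°/29.5 d per day, 61.3° corresponds to 5.02 days.

5.0 days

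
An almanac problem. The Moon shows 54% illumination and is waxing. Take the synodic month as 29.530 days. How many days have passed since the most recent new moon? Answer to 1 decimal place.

cos θ = 1 − 2f = -0.080, giving a principal value of 94.6°.
Waxing ⇒ before full, so θ = 94.6°.
Age = 29.530 × 94.6°/360° ≈ 7.76 days.

7.8 days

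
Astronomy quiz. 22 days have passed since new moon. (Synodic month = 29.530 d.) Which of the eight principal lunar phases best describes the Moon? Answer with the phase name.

last quarter

θ ≈ 360° × 22/29.530 = 268°, which falls in the last quarter sector.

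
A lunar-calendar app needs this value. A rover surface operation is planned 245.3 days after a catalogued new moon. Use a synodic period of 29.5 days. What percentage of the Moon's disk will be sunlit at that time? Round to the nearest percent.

70%

245.3 d spans 8 complete synodic months (8 × 29.5 = 236.00 d) plus 9.30 d.
The Moon has covered 9.30/29.5 of its cycle, so θ ≈ 360° × 9.30/29.5 = 113.5°.
cos 113.5° = (-0.399), so f = (1 − (-0.399))/2 = 0.699, so 70%.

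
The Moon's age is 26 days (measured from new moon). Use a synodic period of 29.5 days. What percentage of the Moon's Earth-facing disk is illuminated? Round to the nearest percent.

13%

Elongation θ = 360° × 26/29.5 ≈ 317.3°.
Illuminated fraction = (1 − cos 317.3°)/2 = (1 − 0.735)/2 ≈ 0.133, so 13%.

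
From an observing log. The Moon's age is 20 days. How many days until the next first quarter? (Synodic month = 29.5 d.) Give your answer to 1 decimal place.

First quarter occurs at elongation 90°, i.e. at age 29.5 × 90/360 = 7.375 d.
Already past this cycle's first quarter; the next is at 7.375 + 29.5 = 36.875 d, so 36.875 − 20 = 16.875 days.

16.9 days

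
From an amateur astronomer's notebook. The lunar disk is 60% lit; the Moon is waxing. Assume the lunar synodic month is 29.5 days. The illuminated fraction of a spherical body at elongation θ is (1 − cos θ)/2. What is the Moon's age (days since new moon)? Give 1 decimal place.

cos θ = 1 − 2f = -0.200, giving a principal value of 101.5°.
Before full moon the principal value applies: θ = 101.5°.
At 360°/29.5 d per day, 101.5° corresponds to 8.32 days.

8.3 days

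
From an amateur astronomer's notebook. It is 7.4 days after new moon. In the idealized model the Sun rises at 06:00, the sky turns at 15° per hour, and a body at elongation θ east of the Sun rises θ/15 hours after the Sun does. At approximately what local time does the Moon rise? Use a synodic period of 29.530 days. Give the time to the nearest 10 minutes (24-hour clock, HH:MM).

The Moon has covered 7.4/29.530 of its cycle, so θ ≈ 360° × 7.4/29.530 = 90.2°.
At 15° of sky rotation per hour, 90.2° corresponds to a 6.01 h lag.
06:00 + 6.014 h ≈ 12:01 → 12:00 to the nearest ten minutes.

12:00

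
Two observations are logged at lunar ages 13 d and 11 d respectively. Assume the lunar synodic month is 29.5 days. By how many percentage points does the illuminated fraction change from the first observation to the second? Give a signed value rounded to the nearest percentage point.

-12 percentage points

First observation: θ = 360°·13/29.5 = 158.6°, so f = 0.966.
Second observation: θ = 134.2°, f = 0.849.
Δf = 0.849 − 0.966 = -0.117, i.e. -12 pp.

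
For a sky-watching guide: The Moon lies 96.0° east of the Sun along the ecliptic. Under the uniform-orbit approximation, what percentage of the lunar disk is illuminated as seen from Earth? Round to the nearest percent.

f = (1 − cos 96.0°)/2 = (1 − (-0.105))/2 ≈ 0.552, i.e. 55%.

55%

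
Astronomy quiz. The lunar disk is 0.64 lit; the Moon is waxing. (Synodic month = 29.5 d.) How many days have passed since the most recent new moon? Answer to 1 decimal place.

From f = (1 − cos θ)/2: cos θ = 1 − 2×0.64 = -0.280; arccos → 106.3°.
The Moon is waxing (0°–180°), so θ = 106.3° directly.
At 360°/29.5 d per day, 106.3° corresponds to 8.71 days.

8.7 days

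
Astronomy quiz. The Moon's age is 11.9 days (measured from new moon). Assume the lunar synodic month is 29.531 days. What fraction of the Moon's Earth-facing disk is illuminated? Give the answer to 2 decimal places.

0.91

Phase angle: θ = 360°·(11.9 d)/(29.531 d) = 145.1°.
cos 145.1° = (-0.820), so f = (1 − (-0.820))/2 = 0.910.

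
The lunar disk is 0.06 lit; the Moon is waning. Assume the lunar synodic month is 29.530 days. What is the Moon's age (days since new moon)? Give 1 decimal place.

Invert f = (1 − cos θ)/2 to get cos θ = 1 − 2(0.06) = 0.880, hence θ₀ = arccos 0.880 = 28.4°.
A waning Moon lies in 180°–360°, so θ = 360° − 28.4° = 331.6°.
Age = 29.530 × 331.6°/360° ≈ 27.20 days.

27.2 days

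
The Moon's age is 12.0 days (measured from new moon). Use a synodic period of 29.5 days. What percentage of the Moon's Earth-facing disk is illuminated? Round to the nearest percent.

Phase angle: θ = 360°·(12.0 d)/(29.5 d) = 146.4°.
With cos θ = (-0.833), the lit fraction is (1 − (-0.833))/2 ≈ 0.917, so 92%.

92%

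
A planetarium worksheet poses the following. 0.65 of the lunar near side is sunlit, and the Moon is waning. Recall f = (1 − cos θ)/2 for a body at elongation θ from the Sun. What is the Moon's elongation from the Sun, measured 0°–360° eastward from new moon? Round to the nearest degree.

253°

From f = (1 − cos θ)/2: cos θ = 1 − 2×0.65 = -0.300; arccos → 107.5°.
Since the Moon is past full (waning), take the reflex angle: θ = 360° − 107.5° = 252.5°.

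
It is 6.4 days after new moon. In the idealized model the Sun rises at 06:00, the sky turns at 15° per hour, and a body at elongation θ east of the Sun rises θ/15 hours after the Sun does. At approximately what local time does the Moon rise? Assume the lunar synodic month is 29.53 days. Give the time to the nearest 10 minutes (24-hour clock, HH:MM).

11:10

Elongation θ = 360° × 6.4/29.53 ≈ 78.0°.
At 15° of sky rotation per hour, 78.0° corresponds to a 5.20 h lag.
06:00 + 5.201 h ≈ 11:12 → 11:10 to the nearest ten minutes.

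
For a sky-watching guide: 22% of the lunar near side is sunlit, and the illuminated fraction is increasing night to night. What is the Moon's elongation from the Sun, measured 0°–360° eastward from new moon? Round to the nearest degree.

From f = (1 − cos θ)/2: cos θ = 1 − 2×0.22 = 0.560; arccos → 55.9°.
Before full moon the principal value applies: θ = 55.9°.

56°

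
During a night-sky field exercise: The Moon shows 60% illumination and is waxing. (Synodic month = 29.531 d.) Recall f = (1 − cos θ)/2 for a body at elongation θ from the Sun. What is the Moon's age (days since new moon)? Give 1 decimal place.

8.3 days

Invert f = (1 − cos θ)/2 to get cos θ = 1 − 2(0.60) = -0.200, hence θ₀ = arccos -0.200 = 101.5°.
The Moon is waxing (0°–180°), so θ = 101.5° directly.
That fraction of the synodic month is 101.5/360 × 29.531 d ≈ 8.33 d.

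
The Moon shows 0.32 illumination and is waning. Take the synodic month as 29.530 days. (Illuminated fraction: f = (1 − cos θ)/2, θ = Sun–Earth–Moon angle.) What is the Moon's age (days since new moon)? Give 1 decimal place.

23.9 days

From f = (1 − cos θ)/2: cos θ = 1 − 2×0.32 = 0.360; arccos → 68.9°.
Waning ⇒ past full, so θ = 360° − 68.9° = 291.1°.
Age = 29.530 × 291.1°/360° ≈ 23.88 days.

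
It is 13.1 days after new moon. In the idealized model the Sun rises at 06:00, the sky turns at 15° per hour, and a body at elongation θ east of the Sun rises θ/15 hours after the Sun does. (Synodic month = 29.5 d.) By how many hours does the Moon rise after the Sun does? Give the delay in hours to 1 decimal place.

10.7 h

Phase angle: θ = 360°·(13.1 d)/(29.5 d) = 159.9°.
The Moon trails the Sun by θ/15 = 159.9/15 ≈ 10.66 hours.
So the Moon rises 10.66 h after the Sun.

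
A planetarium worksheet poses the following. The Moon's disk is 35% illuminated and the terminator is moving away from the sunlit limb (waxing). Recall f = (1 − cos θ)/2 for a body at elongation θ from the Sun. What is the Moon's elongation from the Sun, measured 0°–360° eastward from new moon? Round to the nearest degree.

73°

From f = (1 − cos θ)/2: cos θ = 1 − 2×0.35 = 0.300; arccos → 72.5°.
Waxing ⇒ before full, so θ = 72.5°.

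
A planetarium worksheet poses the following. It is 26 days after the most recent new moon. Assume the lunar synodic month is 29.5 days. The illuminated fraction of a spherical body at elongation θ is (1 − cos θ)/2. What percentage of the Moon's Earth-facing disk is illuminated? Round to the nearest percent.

13%

The Moon has covered 26/29.5 of its cycle, so θ ≈ 360° × 26/29.5 = 317.3°.
cos 317.3° = 0.735, so f = (1 − 0.735)/2 = 0.133, so 13%.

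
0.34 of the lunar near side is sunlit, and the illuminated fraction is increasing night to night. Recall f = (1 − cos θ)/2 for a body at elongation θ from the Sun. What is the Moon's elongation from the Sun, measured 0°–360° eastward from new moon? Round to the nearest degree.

Invert f = (1 − cos θ)/2 to get cos θ = 1 − 2(0.34) = 0.320, hence θ₀ = arccos 0.320 = 71.3°.
Waxing ⇒ before full, so θ = 71.3°.

71°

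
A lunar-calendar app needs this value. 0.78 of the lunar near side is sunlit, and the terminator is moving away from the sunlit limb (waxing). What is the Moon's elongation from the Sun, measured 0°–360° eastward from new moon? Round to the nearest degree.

124°

cos θ = 1 − 2f = -0.560, giving a principal value of 124.1°.
Before full moon the principal value applies: θ = 124.1°.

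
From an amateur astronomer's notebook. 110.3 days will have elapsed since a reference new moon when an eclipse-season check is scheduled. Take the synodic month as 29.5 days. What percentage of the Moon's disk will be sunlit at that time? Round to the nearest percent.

53%

Reduce mod P: 110.3 − 3×29.5 = 21.80 d into the current lunation.
Phase angle: θ = 360°·(21.80 d)/(29.5 d) = 266.0°.
Illuminated fraction = (1 − cos 266.0°)/2 = (1 − (-0.069))/2 ≈ 0.535, so 53%.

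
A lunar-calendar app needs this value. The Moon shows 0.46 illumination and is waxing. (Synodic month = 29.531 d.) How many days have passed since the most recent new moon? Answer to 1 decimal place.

7.0 days

cos θ = 1 − 2f = 0.080, giving a principal value of 85.4°.
The Moon is waxing (0°–180°), so θ = 85.4° directly.
At 360°/29.531 d per day, 85.4° corresponds to 7.01 days.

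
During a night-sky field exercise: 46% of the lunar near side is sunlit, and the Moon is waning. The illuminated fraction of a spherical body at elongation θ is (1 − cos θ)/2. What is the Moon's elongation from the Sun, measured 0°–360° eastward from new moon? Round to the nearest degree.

cos θ = 1 − 2f = 0.080, giving a principal value of 85.4°.
Since the Moon is past full (waning), take the reflex angle: θ = 360° − 85.4° = 274.6°.

275°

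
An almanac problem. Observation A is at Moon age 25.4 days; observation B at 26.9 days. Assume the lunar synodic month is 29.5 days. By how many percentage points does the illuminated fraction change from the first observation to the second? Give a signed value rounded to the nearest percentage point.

-10 pp

θ₁ = 360° × 25.4/29.5 = 310.0°, f₁ = (1 − cos θ₁)/2 = 0.179.
θ₂ = 360° × 26.9/29.5 = 328.3°, f₂ = (1 − cos θ₂)/2 = 0.075.
Change = f₂ − f₁ = -0.104 → -10 percentage points.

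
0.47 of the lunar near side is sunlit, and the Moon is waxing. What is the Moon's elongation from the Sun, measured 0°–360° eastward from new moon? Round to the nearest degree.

87°

Invert f = (1 − cos θ)/2 to get cos θ = 1 − 2(0.47) = 0.060, hence θ₀ = arccos 0.060 = 86.6°.
The Moon is waxing (0°–180°), so θ = 86.6° directly.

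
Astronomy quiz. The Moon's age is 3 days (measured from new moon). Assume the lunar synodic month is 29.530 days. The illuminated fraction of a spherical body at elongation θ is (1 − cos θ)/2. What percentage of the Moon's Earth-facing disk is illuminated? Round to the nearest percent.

Phase angle: θ = 360°·(3 d)/(29.530 d) = 36.6°.
With cos θ = 0.803, the lit fraction is (1 − 0.803)/2 ≈ 0.098, so 10%.

10%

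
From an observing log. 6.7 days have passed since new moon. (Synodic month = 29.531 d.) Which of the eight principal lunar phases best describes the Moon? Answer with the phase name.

At 6.7/29.531 of the cycle, θ ≈ 82° — the first quarter range.

first quarter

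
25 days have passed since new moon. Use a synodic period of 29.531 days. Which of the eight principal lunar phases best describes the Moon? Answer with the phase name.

At 25/29.531 of the cycle, θ ≈ 305° — the waning crescent range.

waning crescent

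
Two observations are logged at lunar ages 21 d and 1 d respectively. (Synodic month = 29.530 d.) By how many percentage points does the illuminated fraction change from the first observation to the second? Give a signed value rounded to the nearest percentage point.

θ₁ = 360° × 21/29.530 = 256.0°, f₁ = (1 − cos θ₁)/2 = 0.621.
θ₂ = 360° × 1/29.530 = 12.2°, f₂ = (1 − cos θ₂)/2 = 0.011.
Change = f₂ − f₁ = -0.610 → -61 percentage points.

-61 pp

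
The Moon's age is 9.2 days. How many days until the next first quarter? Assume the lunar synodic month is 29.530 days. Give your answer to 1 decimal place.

27.7 days

First quarter is 0.25 of the way through the cycle: age 0.25 × 29.530 = 7.383 d.
This lunation's first quarter (7.383 d) has passed, so add one period: 36.913 − 9.2 = 27.713 days.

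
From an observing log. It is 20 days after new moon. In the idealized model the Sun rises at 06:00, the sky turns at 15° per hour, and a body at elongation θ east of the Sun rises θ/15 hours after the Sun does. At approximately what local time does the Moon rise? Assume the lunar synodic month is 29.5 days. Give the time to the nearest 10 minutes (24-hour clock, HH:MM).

22:20

Phase angle: θ = 360°·(20 d)/(29.5 d) = 244.1°.
Delay after the Sun = 244.1° / (15°/h) ≈ 16.27 h.
06:00 + 16.271 h ≈ 22:16 → 22:20 to the nearest ten minutes.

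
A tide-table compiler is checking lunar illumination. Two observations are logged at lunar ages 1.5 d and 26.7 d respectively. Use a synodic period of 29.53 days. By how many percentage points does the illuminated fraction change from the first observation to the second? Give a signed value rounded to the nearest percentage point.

+6 pp

First observation: θ = 360°·1.5/29.53 = 18.3°, so f = 0.025.
Second observation: θ = 325.5°, f = 0.088.
Δf = 0.088 − 0.025 = +0.063, i.e. +6 pp.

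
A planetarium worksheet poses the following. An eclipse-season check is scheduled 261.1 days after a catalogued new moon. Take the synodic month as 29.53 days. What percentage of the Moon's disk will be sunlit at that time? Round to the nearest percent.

261.1/29.53 = 8.842 lunations, so 8 complete cycles and 24.86 d into the next.
The Moon has covered 24.86/29.53 of its cycle, so θ ≈ 360° × 24.86/29.53 = 303.1°.
With cos θ = 0.546, the lit fraction is (1 − 0.546)/2 ≈ 0.227, so 23%.

23%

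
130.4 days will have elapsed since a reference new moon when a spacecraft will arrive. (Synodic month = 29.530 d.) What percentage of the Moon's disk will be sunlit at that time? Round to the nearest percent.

93%

130.4 d spans 4 complete synodic months (4 × 29.530 = 118.12 d) plus 12.28 d.
Elongation θ = 360° × 12.28/29.530 ≈ 149.7°.
With cos θ = (-0.863), the lit fraction is (1 − (-0.863))/2 ≈ 0.932, so 93%.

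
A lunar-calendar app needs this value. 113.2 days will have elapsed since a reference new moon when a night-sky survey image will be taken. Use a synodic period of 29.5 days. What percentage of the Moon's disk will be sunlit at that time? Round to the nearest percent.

24%

113.2 d spans 3 complete synodic months (3 × 29.5 = 88.50 d) plus 24.70 d.
Phase angle: θ = 360°·(24.70 d)/(29.5 d) = 301.4°.
Illuminated fraction = (1 − cos 301.4°)/2 = (1 − 0.521)/2 ≈ 0.239, so 24%.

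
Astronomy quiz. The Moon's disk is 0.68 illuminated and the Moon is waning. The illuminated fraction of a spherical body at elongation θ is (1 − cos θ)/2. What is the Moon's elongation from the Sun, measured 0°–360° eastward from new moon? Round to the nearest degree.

cos θ = 1 − 2f = -0.360, giving a principal value of 111.1°.
Since the Moon is past full (waning), take the reflex angle: θ = 360° − 111.1° = 248.9°.

249°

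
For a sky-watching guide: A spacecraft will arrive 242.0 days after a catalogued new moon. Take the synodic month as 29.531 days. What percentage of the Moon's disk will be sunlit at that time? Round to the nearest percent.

242.0 d spans 8 complete synodic months (8 × 29.531 = 236.25 d) plus 5.75 d.
Elongation θ = 360° × 5.75/29.531 ≈ 70.1°.
cos 70.1° = 0.340, so f = (1 − 0.340)/2 = 0.330, so 33%.

33%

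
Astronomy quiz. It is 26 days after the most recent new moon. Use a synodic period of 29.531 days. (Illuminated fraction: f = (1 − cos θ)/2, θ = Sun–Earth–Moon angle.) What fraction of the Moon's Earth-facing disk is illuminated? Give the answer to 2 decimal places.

0.13

Elongation θ = 360° × 26/29.531 ≈ 317.0°.
With cos θ = 0.731, the lit fraction is (1 − 0.731)/2 ≈ 0.135.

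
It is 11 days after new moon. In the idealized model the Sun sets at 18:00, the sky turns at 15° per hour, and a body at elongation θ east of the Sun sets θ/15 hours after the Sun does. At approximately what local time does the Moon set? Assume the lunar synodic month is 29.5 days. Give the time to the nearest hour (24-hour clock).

03:00

The Moon has covered 11/29.5 of its cycle, so θ ≈ 360° × 11/29.5 = 134.2°.
Delay after the Sun = 134.2° / (15°/h) ≈ 8.95 h.
18:00 + 8.95 h ≈ 02:57 → 03:00 to the nearest hour.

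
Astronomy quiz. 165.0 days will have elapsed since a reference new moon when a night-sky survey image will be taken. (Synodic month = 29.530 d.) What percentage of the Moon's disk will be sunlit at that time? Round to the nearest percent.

Reduce mod P: 165.0 − 5×29.530 = 17.35 d into the current lunation.
Phase angle: θ = 360°·(17.35 d)/(29.530 d) = 211.5°.
cos 211.5° = (-0.853), so f = (1 − (-0.853))/2 = 0.926, so 93%.

93%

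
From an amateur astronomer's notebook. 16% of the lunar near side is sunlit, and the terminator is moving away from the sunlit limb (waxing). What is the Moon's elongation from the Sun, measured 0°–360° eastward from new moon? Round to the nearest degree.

From f = (1 − cos θ)/2: cos θ = 1 − 2×0.16 = 0.680; arccos → 47.2°.
Before full moon the principal value applies: θ = 47.2°.

47°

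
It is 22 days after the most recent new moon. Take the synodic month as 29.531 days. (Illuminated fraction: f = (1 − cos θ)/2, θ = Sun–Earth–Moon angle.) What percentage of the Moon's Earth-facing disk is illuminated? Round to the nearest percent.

52%

Elongation θ = 360° × 22/29.531 ≈ 268.2°.
Illuminated fraction = (1 − cos 268.2°)/2 = (1 − (-0.032))/2 ≈ 0.516, so 52%.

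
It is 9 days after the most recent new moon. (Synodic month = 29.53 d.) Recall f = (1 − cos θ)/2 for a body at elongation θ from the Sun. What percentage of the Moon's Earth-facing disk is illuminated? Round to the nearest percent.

Elongation θ = 360° × 9/29.53 ≈ 109.7°.
With cos θ = (-0.337), the lit fraction is (1 − (-0.337))/2 ≈ 0.669, so 67%.

67%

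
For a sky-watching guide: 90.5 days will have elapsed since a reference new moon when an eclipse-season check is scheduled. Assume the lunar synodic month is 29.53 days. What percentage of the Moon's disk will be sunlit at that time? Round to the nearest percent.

4%

90.5/29.53 = 3.065 lunations, so 3 complete cycles and 1.91 d into the next.
Elongation θ = 360° × 1.91/29.53 ≈ 23.3°.
Illuminated fraction = (1 − cos 23.3°)/2 = (1 − 0.919)/2 ≈ 0.041, so 4%.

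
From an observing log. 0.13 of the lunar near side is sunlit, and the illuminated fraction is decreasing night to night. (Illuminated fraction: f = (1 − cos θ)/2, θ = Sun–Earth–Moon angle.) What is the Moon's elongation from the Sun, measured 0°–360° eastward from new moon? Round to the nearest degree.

318°

From f = (1 − cos θ)/2: cos θ = 1 − 2×0.13 = 0.740; arccos → 42.3°.
Waning ⇒ past full, so θ = 360° − 42.3° = 317.7°.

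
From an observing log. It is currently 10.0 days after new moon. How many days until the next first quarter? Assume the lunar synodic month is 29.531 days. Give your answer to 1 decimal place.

First quarter occurs at elongation 90°, i.e. at age 29.531 × 90/360 = 7.383 d.
Already past this cycle's first quarter; the next is at 7.383 + 29.531 = 36.914 d, so 36.914 − 10.0 = 26.914 days.

26.9 days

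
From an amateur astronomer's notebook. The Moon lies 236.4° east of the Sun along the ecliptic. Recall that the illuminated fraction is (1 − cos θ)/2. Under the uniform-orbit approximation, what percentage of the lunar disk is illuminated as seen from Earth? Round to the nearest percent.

78%

f = (1 − cos 236.4°)/2 = (1 − (-0.553))/2 ≈ 0.777, i.e. 78%.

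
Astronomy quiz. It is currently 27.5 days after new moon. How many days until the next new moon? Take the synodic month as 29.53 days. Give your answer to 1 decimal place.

2.0 days

One full lunation from the last new moon is 29.53 d; remaining = 29.53 − 27.5 = 2.030 d.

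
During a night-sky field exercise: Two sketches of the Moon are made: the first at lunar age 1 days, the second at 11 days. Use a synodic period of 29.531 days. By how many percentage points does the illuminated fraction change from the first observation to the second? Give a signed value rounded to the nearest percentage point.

+84 pp

First observation: θ = 360°·1/29.531 = 12.2°, so f = 0.011.
Second observation: θ = 134.1°, f = 0.848.
Δf = 0.848 − 0.011 = +0.837, i.e. +84 pp.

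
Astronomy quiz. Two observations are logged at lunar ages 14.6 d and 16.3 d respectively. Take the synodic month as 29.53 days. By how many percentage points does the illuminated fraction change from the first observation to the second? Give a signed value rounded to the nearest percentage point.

First observation: θ = 360°·14.6/29.53 = 178.0°, so f = 1.000.
Second observation: θ = 198.7°, f = 0.974.
Δf = 0.974 − 1.000 = -0.026, i.e. -3 pp.

-3 pp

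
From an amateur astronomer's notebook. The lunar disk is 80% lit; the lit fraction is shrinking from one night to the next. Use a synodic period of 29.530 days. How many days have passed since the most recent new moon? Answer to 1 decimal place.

From f = (1 − cos θ)/2: cos θ = 1 − 2×0.80 = -0.600; arccos → 126.9°.
A waning Moon lies in 180°–360°, so θ = 360° − 126.9° = 233.1°.
At 360°/29.530 d per day, 233.1° corresponds to 19.12 days.

19.1 days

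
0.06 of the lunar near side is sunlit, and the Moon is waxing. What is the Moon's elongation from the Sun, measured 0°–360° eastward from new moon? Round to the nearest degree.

28°

From f = (1 − cos θ)/2: cos θ = 1 − 2×0.06 = 0.880; arccos → 28.4°.
The Moon is waxing (0°–180°), so θ = 28.4° directly.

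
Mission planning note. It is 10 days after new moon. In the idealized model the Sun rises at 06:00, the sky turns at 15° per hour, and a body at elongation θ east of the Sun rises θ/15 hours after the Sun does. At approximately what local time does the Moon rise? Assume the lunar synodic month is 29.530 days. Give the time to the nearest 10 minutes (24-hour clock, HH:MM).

14:10

The Moon has covered 10/29.530 of its cycle, so θ ≈ 360° × 10/29.530 = 121.9°.
The Moon trails the Sun by θ/15 = 121.9/15 ≈ 8.13 hours.
06:00 + 8.127 h ≈ 14:08 → 14:10 to the nearest ten minutes.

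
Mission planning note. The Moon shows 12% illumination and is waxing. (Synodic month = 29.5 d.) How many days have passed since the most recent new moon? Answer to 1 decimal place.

Invert f = (1 − cos θ)/2 to get cos θ = 1 − 2(0.12) = 0.760, hence θ₀ = arccos 0.760 = 40.5°.
Before full moon the principal value applies: θ = 40.5°.
Age = 29.5 × 40.5°/360° ≈ 3.32 days.

3.3 days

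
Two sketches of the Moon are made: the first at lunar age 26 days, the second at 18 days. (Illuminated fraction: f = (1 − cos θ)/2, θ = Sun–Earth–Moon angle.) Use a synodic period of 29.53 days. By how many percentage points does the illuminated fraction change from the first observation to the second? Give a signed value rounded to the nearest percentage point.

First observation: θ = 360°·26/29.53 = 317.0°, so f = 0.135.
Second observation: θ = 219.4°, f = 0.886.
Δf = 0.886 − 0.135 = +0.752, i.e. +75 pp.

+75 percentage points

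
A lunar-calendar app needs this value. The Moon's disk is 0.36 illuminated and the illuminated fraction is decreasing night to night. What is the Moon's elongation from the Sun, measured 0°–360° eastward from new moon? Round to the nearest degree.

Invert f = (1 − cos θ)/2 to get cos θ = 1 − 2(0.36) = 0.280, hence θ₀ = arccos 0.280 = 73.7°.
A waning Moon lies in 180°–360°, so θ = 360° − 73.7° = 286.3°.

286°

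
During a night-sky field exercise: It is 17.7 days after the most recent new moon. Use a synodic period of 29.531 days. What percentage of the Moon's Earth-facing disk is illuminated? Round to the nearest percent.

91%

The Moon has covered 17.7/29.531 of its cycle, so θ ≈ 360° × 17.7/29.531 = 215.8°.
Illuminated fraction = (1 − cos 215.8°)/2 = (1 − (-0.811))/2 ≈ 0.906, so 91%.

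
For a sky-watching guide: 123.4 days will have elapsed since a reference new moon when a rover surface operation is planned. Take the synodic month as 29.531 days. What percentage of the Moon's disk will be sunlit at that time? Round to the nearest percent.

28%

Reduce mod P: 123.4 − 4×29.531 = 5.28 d into the current lunation.
Phase angle: θ = 360°·(5.28 d)/(29.531 d) = 64.3°.
Illuminated fraction = (1 − cos 64.3°)/2 = (1 − 0.433)/2 ≈ 0.283, so 28%.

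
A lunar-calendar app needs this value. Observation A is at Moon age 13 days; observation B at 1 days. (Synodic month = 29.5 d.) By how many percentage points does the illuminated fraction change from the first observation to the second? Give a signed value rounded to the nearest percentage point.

-95 pp

θ₁ = 360° × 13/29.5 = 158.6°, f₁ = (1 − cos θ₁)/2 = 0.966.
θ₂ = 360° × 1/29.5 = 12.2°, f₂ = (1 − cos θ₂)/2 = 0.011.
Change = f₂ − f₁ = -0.954 → -95 percentage points.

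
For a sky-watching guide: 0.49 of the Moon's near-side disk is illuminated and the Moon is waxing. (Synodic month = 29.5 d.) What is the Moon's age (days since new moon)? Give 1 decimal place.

7.3 days

cos θ = 1 − 2f = 0.020, giving a principal value of 88.9°.
Before full moon the principal value applies: θ = 88.9°.
Age = 29.5 × 88.9°/360° ≈ 7.28 days.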